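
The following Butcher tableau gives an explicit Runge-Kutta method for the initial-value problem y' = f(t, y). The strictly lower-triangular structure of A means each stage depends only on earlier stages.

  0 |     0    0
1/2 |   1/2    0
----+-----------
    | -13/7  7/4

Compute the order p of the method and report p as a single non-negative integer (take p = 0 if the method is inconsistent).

b = (-13/7, 7/4)
c = (0, 1/2)
Σ b_i: (-13/7)·1 + 7/4·1 = -3/28 ≠ 1 ⇒ order 0.

0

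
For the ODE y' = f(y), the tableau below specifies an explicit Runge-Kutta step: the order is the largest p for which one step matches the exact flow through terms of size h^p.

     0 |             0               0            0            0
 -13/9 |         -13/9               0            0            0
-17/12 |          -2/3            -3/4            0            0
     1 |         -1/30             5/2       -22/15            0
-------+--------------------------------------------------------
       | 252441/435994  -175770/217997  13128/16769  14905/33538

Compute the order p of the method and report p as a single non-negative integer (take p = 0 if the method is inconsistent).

b = (252441/435994, -175770/217997, 13128/16769, 14905/33538)
c = (0, -13/9, -17/12, 1)
Ac = (0, 0, 13/12, -23/15)
Σ b_i: 252441/435994·1 + (-175770/217997)·1 + 13128/16769·1 + 14905/33538·1 = 1 ✓
b·c: (-175770/217997)·(-13/9) + 13128/16769·(-17/12) + 14905/33538·1 = 1/2 ✓
b·c²: (-175770/217997)·169/81 + 13128/16769·289/144 + 14905/33538·1 = 1/3 ✓
b·Ac: 13128/16769·13/12 + 14905/33538·(-23/15) = 1/6 ✓
b·c³: (-175770/217997)·(-2197/729) + 13128/16769·(-4913/1728) + 14905/33538·1 = 87001/134152 ≠ 1/4 ⇒ order 3.
b·(c∘Ac): 13128/16769·(-221/144) + 14905/33538·(-23/15) = -31575/16769 ≠ 1/8
b·Ac²: 13128/16769·(-169/108) + 14905/33538·7363/3240 = -4674481/21732624 ≠ 1/12
b·A²c: 14905/33538·(-143/90) = -426283/603684 ≠ 1/24

3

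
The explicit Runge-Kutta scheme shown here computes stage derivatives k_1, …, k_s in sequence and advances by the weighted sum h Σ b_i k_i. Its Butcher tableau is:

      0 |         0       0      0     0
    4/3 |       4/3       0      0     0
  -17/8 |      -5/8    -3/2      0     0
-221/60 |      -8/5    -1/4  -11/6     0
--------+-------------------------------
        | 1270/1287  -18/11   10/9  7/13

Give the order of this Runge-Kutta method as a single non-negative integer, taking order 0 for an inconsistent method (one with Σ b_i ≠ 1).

1

b = (1270/1287, -18/11, 10/9, 7/13)
c = (0, 4/3, -17/8, -221/60)
Ac = (0, 0, -2, 57/16)
Σ b_i: 1270/1287·1 + (-18/11)·1 + 10/9·1 + 7/13·1 = 1 ✓
b·c: (-18/11)·4/3 + 10/9·(-17/8) + 7/13·(-221/60) = -6461/990 ≠ 1/2 ⇒ order 1.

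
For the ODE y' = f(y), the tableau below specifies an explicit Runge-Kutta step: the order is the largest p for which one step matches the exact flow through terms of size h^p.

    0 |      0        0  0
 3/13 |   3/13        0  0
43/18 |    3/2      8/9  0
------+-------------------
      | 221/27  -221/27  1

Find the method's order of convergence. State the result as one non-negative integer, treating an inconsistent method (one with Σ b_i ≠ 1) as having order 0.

b = (221/27, -221/27, 1)
c = (0, 3/13, 43/18)
Ac = (0, 0, 8/39)
Σ b_i: 221/27·1 + (-221/27)·1 + 1·1 = 1 ✓
b·c: (-221/27)·3/13 + 1·43/18 = 1/2 ✓
b·c²: (-221/27)·9/169 + 1·1849/324 = 22201/4212 ≠ 1/3 ⇒ order 2.
b·Ac: 1·8/39 = 8/39 ≠ 1/6

2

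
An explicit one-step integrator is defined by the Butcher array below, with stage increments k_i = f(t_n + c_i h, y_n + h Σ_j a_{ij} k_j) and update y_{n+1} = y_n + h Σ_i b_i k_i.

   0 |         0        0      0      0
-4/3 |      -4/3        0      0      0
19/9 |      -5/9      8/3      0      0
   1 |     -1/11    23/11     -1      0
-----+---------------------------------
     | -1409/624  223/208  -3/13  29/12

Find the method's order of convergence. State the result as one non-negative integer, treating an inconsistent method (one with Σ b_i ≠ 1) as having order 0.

2

b = (-1409/624, 223/208, -3/13, 29/12)
c = (0, -4/3, 19/9, 1)
Ac = (0, 0, -32/9, -485/99)
Σ b_i: (-1409/624)·1 + 223/208·1 + (-3/13)·1 + 29/12·1 = 1 ✓
b·c: 223/208·(-4/3) + (-3/13)·19/9 + 29/12·1 = 1/2 ✓
b·c²: 223/208·16/9 + (-3/13)·361/81 + 29/12·1 = 4625/1404 ≠ 1/3 ⇒ order 2.
b·Ac: (-3/13)·(-32/9) + 29/12·(-485/99) = -170173/15444 ≠ 1/6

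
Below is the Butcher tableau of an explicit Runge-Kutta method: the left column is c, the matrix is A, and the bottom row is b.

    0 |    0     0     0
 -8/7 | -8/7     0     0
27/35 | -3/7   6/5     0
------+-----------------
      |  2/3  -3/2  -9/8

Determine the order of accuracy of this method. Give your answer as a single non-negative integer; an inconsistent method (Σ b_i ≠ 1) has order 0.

b = (2/3, -3/2, -9/8)
c = (0, -8/7, 27/35)
Ac = (0, 0, -48/35)
Σ b_i: 2/3·1 + (-3/2)·1 + (-9/8)·1 = -47/24 ≠ 1 ⇒ order 0.

0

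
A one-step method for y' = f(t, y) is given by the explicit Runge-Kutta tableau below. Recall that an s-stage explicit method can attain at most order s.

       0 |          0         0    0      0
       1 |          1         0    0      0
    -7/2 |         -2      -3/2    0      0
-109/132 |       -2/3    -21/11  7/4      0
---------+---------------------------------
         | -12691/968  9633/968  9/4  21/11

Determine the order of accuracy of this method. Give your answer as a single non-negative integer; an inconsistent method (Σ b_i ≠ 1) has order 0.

2

b = (-12691/968, 9633/968, 9/4, 21/11)
c = (0, 1, -7/2, -109/132)
Ac = (0, 0, -3/2, -707/88)
Σ b_i: (-12691/968)·1 + 9633/968·1 + 9/4·1 + 21/11·1 = 1 ✓
b·c: 9633/968·1 + 9/4·(-7/2) + 21/11·(-109/132) = 1/2 ✓
b·c²: 9633/968·1 + 9/4·49/4 + 21/11·11881/17424 = 1239929/31944 ≠ 1/3 ⇒ order 2.
b·Ac: 9/4·(-3/2) + 21/11·(-707/88) = -9057/484 ≠ 1/6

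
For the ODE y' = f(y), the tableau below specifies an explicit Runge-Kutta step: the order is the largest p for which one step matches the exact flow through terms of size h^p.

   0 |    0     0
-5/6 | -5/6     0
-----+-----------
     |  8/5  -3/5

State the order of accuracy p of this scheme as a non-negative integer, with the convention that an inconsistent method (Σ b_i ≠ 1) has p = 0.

b = (8/5, -3/5)
c = (0, -5/6)
Σ b_i: 8/5·1 + (-3/5)·1 = 1 ✓
b·c: (-3/5)·(-5/6) = 1/2 ✓; 2 stages ⇒ order 2.

2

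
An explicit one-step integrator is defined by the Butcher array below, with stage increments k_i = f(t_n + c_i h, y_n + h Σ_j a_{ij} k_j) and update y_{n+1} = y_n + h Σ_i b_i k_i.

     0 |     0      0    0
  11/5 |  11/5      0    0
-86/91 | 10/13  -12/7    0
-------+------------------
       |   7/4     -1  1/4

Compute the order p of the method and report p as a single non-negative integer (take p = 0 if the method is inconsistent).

b = (7/4, -1, 1/4)
c = (0, 11/5, -86/91)
Ac = (0, 0, -132/35)
Σ b_i: 7/4·1 + (-1)·1 + 1/4·1 = 1 ✓
b·c: (-1)·11/5 + 1/4·(-86/91) = -2217/910 ≠ 1/2 ⇒ order 1.

1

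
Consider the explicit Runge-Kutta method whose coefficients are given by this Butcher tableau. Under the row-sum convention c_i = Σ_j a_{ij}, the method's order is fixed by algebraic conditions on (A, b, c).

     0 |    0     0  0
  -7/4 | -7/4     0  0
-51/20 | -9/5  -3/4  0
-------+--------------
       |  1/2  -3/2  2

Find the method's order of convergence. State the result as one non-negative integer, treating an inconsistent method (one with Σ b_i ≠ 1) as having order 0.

1

b = (1/2, -3/2, 2)
c = (0, -7/4, -51/20)
Ac = (0, 0, 21/16)
Σ b_i: 1/2·1 + (-3/2)·1 + 2·1 = 1 ✓
b·c: (-3/2)·(-7/4) + 2·(-51/20) = -99/40 ≠ 1/2 ⇒ order 1.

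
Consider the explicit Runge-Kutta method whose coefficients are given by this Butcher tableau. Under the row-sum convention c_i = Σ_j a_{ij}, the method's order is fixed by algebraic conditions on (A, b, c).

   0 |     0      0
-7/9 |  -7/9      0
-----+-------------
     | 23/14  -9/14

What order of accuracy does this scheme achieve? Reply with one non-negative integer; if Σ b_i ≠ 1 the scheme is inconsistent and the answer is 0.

2

b = (23/14, -9/14)
c = (0, -7/9)
Σ b_i: 23/14·1 + (-9/14)·1 = 1 ✓
b·c: (-9/14)·(-7/9) = 1/2 ✓; 2 stages ⇒ order 2.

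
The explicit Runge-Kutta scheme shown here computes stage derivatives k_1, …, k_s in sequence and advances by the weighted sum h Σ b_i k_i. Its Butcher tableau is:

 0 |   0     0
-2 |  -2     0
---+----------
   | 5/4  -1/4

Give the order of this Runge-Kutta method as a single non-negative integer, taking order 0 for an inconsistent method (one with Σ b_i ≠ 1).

2

b = (5/4, -1/4)
c = (0, -2)
Σ b_i: 5/4·1 + (-1/4)·1 = 1 ✓
b·c: (-1/4)·(-2) = 1/2 ✓; 2 stages ⇒ order 2.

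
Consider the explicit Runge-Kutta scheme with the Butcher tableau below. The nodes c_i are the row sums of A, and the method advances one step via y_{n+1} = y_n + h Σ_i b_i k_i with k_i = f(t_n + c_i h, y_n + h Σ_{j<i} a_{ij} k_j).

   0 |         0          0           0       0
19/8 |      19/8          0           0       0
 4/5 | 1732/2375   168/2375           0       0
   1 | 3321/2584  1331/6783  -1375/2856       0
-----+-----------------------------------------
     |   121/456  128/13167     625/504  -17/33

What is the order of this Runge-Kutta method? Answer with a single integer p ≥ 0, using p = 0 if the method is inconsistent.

4

b = (121/456, 128/13167, 625/504, -17/33)
c = (0, 19/8, 4/5, 1)
Ac = (0, 0, 21/125, 11/136)
Σ b_i: 121/456·1 + 128/13167·1 + 625/504·1 + (-17/33)·1 = 1 ✓
b·c: 128/13167·19/8 + 625/504·4/5 + (-17/33)·1 = 1/2 ✓
b·c²: 128/13167·361/64 + 625/504·16/25 + (-17/33)·1 = 1/3 ✓
b·Ac: 625/504·21/125 + (-17/33)·11/136 = 1/6 ✓
b·c³: 128/13167·6859/512 + 625/504·64/125 + (-17/33)·1 = 1/4 ✓
b·(c∘Ac): 625/504·84/625 + (-17/33)·11/136 = 1/8 ✓
b·Ac²: 625/504·399/1000 + (-17/33)·869/1088 = 1/12 ✓
b·A²c: (-17/33)·(-11/136) = 1/24 ✓; 4 stages ⇒ order 4.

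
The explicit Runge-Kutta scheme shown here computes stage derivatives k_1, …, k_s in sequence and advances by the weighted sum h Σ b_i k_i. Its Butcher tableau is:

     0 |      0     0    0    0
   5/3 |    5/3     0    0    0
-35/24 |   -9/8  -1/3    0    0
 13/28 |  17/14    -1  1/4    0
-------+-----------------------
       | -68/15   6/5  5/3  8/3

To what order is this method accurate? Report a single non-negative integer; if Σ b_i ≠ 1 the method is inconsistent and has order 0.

1

b = (-68/15, 6/5, 5/3, 8/3)
c = (0, 5/3, -35/24, 13/28)
Ac = (0, 0, -5/9, -65/32)
Σ b_i: (-68/15)·1 + 6/5·1 + 5/3·1 + 8/3·1 = 1 ✓
b·c: 6/5·5/3 + 5/3·(-35/24) + 8/3·13/28 = 407/504 ≠ 1/2 ⇒ order 1.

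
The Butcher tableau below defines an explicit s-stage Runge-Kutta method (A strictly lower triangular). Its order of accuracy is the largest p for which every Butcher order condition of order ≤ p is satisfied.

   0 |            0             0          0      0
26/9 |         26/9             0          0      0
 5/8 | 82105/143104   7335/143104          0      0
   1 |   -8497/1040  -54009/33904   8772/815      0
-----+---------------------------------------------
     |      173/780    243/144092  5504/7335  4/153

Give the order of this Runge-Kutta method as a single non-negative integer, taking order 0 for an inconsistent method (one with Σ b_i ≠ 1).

b = (173/780, 243/144092, 5504/7335, 4/153)
c = (0, 26/9, 5/8, 1)
Ac = (0, 0, 815/5504, 17/8)
Σ b_i: 173/780·1 + 243/144092·1 + 5504/7335·1 + 4/153·1 = 1 ✓
b·c: 243/144092·26/9 + 5504/7335·5/8 + 4/153·1 = 1/2 ✓
b·c²: 243/144092·676/81 + 5504/7335·25/64 + 4/153·1 = 1/3 ✓
b·Ac: 5504/7335·815/5504 + 4/153·17/8 = 1/6 ✓
b·c³: 243/144092·17576/729 + 5504/7335·125/512 + 4/153·1 = 1/4 ✓
b·(c∘Ac): 5504/7335·4075/44032 + 4/153·17/8 = 1/8 ✓
b·Ac²: 5504/7335·10595/24768 + 4/153·(-1309/144) = 1/12 ✓
b·A²c: 4/153·51/32 = 1/24 ✓; 4 stages ⇒ order 4.

4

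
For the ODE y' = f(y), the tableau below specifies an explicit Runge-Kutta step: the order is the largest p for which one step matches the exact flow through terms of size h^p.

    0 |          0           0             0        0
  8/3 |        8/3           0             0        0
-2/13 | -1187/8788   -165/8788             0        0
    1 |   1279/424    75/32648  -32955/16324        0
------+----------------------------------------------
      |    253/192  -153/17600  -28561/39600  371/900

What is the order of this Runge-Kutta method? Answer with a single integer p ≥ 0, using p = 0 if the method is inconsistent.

4

b = (253/192, -153/17600, -28561/39600, 371/900)
c = (0, 8/3, -2/13, 1)
Ac = (0, 0, -110/2197, 235/742)
Σ b_i: 253/192·1 + (-153/17600)·1 + (-28561/39600)·1 + 371/900·1 = 1 ✓
b·c: (-153/17600)·8/3 + (-28561/39600)·(-2/13) + 371/900·1 = 1/2 ✓
b·c²: (-153/17600)·64/9 + (-28561/39600)·4/169 + 371/900·1 = 1/3 ✓
b·Ac: (-28561/39600)·(-110/2197) + 371/900·235/742 = 1/6 ✓
b·c³: (-153/17600)·512/27 + (-28561/39600)·(-8/2197) + 371/900·1 = 1/4 ✓
b·(c∘Ac): (-28561/39600)·220/28561 + 371/900·235/742 = 1/8 ✓
b·Ac²: (-28561/39600)·(-880/6591) + 371/900·(-5/159) = 1/12 ✓
b·A²c: 371/900·75/742 = 1/24 ✓; 4 stages ⇒ order 4.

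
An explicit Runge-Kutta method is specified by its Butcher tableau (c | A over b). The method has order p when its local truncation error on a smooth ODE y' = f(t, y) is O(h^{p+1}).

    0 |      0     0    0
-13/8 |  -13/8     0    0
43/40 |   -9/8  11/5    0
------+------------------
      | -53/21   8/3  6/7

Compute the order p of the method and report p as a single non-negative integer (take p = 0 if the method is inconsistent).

b = (-53/21, 8/3, 6/7)
c = (0, -13/8, 43/40)
Ac = (0, 0, -143/40)
Σ b_i: (-53/21)·1 + 8/3·1 + 6/7·1 = 1 ✓
b·c: 8/3·(-13/8) + 6/7·43/40 = -1433/420 ≠ 1/2 ⇒ order 1.

1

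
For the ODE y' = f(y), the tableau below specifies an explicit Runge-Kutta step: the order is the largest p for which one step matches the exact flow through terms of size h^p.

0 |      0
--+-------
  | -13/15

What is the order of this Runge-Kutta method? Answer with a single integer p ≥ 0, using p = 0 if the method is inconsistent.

b = (-13/15)
c = (0)
Σ b_i: (-13/15)·1 = -13/15 ≠ 1 ⇒ order 0.

0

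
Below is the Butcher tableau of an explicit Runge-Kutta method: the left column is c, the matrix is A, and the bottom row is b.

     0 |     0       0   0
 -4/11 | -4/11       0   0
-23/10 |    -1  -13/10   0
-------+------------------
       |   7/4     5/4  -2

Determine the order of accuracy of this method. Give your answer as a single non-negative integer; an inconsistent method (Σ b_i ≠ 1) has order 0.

b = (7/4, 5/4, -2)
c = (0, -4/11, -23/10)
Ac = (0, 0, 26/55)
Σ b_i: 7/4·1 + 5/4·1 + (-2)·1 = 1 ✓
b·c: 5/4·(-4/11) + (-2)·(-23/10) = 228/55 ≠ 1/2 ⇒ order 1.

1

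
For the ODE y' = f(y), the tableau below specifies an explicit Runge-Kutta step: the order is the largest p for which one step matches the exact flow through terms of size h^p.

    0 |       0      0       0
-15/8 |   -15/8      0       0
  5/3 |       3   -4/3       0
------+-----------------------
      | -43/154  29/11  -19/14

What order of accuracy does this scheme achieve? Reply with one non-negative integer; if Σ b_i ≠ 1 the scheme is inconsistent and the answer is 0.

1

b = (-43/154, 29/11, -19/14)
c = (0, -15/8, 5/3)
Ac = (0, 0, 5/2)
Σ b_i: (-43/154)·1 + 29/11·1 + (-19/14)·1 = 1 ✓
b·c: 29/11·(-15/8) + (-19/14)·5/3 = -13315/1848 ≠ 1/2 ⇒ order 1.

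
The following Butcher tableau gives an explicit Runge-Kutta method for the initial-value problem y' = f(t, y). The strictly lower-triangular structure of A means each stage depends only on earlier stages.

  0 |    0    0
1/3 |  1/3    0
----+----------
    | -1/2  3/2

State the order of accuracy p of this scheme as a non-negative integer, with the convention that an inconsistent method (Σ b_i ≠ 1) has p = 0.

b = (-1/2, 3/2)
c = (0, 1/3)
Σ b_i: (-1/2)·1 + 3/2·1 = 1 ✓
b·c: 3/2·1/3 = 1/2 ✓; 2 stages ⇒ order 2.

2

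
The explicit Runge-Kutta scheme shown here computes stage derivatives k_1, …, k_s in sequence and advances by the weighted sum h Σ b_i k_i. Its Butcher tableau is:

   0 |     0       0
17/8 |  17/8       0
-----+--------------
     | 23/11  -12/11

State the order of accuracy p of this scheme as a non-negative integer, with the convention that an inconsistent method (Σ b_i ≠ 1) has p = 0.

1

b = (23/11, -12/11)
c = (0, 17/8)
Σ b_i: 23/11·1 + (-12/11)·1 = 1 ✓
b·c: (-12/11)·17/8 = -51/22 ≠ 1/2 ⇒ order 1.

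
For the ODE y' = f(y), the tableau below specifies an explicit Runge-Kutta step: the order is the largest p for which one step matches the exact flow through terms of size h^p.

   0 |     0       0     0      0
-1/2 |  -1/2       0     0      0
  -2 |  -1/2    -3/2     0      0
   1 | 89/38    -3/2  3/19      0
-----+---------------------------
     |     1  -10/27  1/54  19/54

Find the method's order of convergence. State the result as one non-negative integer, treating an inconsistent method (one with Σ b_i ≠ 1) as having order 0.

4

b = (1, -10/27, 1/54, 19/54)
c = (0, -1/2, -2, 1)
Ac = (0, 0, 3/4, 33/76)
Σ b_i: 1·1 + (-10/27)·1 + 1/54·1 + 19/54·1 = 1 ✓
b·c: (-10/27)·(-1/2) + 1/54·(-2) + 19/54·1 = 1/2 ✓
b·c²: (-10/27)·1/4 + 1/54·4 + 19/54·1 = 1/3 ✓
b·Ac: 1/54·3/4 + 19/54·33/76 = 1/6 ✓
b·c³: (-10/27)·(-1/8) + 1/54·(-8) + 19/54·1 = 1/4 ✓
b·(c∘Ac): 1/54·(-3/2) + 19/54·33/76 = 1/8 ✓
b·Ac²: 1/54·(-3/8) + 19/54·39/152 = 1/12 ✓
b·A²c: 19/54·9/76 = 1/24 ✓; 4 stages ⇒ order 4.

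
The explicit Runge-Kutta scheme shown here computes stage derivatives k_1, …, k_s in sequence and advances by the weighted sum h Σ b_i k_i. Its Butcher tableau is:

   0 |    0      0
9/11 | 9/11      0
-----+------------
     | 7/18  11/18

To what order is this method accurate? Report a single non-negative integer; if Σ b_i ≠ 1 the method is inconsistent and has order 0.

b = (7/18, 11/18)
c = (0, 9/11)
Σ b_i: 7/18·1 + 11/18·1 = 1 ✓
b·c: 11/18·9/11 = 1/2 ✓; 2 stages ⇒ order 2.

2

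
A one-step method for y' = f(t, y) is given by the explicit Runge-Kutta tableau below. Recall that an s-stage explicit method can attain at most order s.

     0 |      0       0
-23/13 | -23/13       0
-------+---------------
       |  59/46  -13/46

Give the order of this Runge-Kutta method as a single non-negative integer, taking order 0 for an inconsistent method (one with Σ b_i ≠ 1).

2

b = (59/46, -13/46)
c = (0, -23/13)
Σ b_i: 59/46·1 + (-13/46)·1 = 1 ✓
b·c: (-13/46)·(-23/13) = 1/2 ✓; 2 stages ⇒ order 2.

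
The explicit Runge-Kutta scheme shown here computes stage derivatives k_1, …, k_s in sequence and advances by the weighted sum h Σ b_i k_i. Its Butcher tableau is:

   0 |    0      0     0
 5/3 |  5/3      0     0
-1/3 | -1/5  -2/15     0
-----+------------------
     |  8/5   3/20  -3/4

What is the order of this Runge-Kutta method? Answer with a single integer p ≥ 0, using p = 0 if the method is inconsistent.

b = (8/5, 3/20, -3/4)
c = (0, 5/3, -1/3)
Ac = (0, 0, -2/9)
Σ b_i: 8/5·1 + 3/20·1 + (-3/4)·1 = 1 ✓
b·c: 3/20·5/3 + (-3/4)·(-1/3) = 1/2 ✓
b·c²: 3/20·25/9 + (-3/4)·1/9 = 1/3 ✓
b·Ac: (-3/4)·(-2/9) = 1/6 ✓; 3 stages ⇒ order 3.

3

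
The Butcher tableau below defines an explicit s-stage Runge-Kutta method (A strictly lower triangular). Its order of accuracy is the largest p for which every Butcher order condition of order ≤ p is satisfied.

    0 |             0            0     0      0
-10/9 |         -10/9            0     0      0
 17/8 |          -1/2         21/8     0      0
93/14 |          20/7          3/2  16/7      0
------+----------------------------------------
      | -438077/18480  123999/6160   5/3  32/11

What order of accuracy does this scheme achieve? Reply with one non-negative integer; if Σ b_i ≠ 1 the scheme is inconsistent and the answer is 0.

b = (-438077/18480, 123999/6160, 5/3, 32/11)
c = (0, -10/9, 17/8, 93/14)
Ac = (0, 0, -35/12, 67/21)
Σ b_i: (-438077/18480)·1 + 123999/6160·1 + 5/3·1 + 32/11·1 = 1 ✓
b·c: 123999/6160·(-10/9) + 5/3·17/8 + 32/11·93/14 = 1/2 ✓
b·c²: 123999/6160·100/81 + 5/3·289/64 + 32/11·8649/196 = 149719951/931392 ≠ 1/3 ⇒ order 2.
b·Ac: 5/3·(-35/12) + 32/11·67/21 = 12253/2772 ≠ 1/6

2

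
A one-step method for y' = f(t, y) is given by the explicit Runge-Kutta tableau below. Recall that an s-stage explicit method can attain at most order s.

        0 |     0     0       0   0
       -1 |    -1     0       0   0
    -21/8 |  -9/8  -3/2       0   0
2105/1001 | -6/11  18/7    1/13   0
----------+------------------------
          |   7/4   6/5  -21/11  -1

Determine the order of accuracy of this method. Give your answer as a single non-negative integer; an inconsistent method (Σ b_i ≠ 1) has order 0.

b = (7/4, 6/5, -21/11, -1)
c = (0, -1, -21/8, 2105/1001)
Ac = (0, 0, 3/2, -2019/728)
Σ b_i: 7/4·1 + 6/5·1 + (-21/11)·1 + (-1)·1 = 9/220 ≠ 1 ⇒ order 0.

0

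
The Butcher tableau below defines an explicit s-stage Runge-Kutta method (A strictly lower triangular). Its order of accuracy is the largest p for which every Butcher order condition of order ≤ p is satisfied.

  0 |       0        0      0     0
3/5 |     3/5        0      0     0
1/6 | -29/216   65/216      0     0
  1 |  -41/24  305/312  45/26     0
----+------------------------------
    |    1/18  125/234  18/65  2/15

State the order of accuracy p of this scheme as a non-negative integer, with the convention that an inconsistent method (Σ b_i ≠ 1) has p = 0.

4

b = (1/18, 125/234, 18/65, 2/15)
c = (0, 3/5, 1/6, 1)
Ac = (0, 0, 13/72, 7/8)
Σ b_i: 1/18·1 + 125/234·1 + 18/65·1 + 2/15·1 = 1 ✓
b·c: 125/234·3/5 + 18/65·1/6 + 2/15·1 = 1/2 ✓
b·c²: 125/234·9/25 + 18/65·1/36 + 2/15·1 = 1/3 ✓
b·Ac: 18/65·13/72 + 2/15·7/8 = 1/6 ✓
b·c³: 125/234·27/125 + 18/65·1/216 + 2/15·1 = 1/4 ✓
b·(c∘Ac): 18/65·13/432 + 2/15·7/8 = 1/8 ✓
b·Ac²: 18/65·13/120 + 2/15·2/5 = 1/12 ✓
b·A²c: 2/15·5/16 = 1/24 ✓; 4 stages ⇒ order 4.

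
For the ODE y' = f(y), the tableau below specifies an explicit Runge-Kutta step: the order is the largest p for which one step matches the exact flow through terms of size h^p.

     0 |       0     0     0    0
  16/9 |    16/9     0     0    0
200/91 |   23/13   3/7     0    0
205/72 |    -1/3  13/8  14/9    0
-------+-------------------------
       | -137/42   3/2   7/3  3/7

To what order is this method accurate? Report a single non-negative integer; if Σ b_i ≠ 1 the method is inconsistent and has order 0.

1

b = (-137/42, 3/2, 7/3, 3/7)
c = (0, 16/9, 200/91, 205/72)
Ac = (0, 0, 16/21, 82/13)
Σ b_i: (-137/42)·1 + 3/2·1 + 7/3·1 + 3/7·1 = 1 ✓
b·c: 3/2·16/9 + 7/3·200/91 + 3/7·205/72 = 6563/728 ≠ 1/2 ⇒ order 1.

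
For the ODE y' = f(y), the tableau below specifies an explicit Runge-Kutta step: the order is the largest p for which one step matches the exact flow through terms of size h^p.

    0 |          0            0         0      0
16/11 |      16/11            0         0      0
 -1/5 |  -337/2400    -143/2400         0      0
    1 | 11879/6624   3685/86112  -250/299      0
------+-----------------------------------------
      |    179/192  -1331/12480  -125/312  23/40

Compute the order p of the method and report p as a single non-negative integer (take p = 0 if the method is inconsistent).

b = (179/192, -1331/12480, -125/312, 23/40)
c = (0, 16/11, -1/5, 1)
Ac = (0, 0, -13/150, 95/414)
Σ b_i: 179/192·1 + (-1331/12480)·1 + (-125/312)·1 + 23/40·1 = 1 ✓
b·c: (-1331/12480)·16/11 + (-125/312)·(-1/5) + 23/40·1 = 1/2 ✓
b·c²: (-1331/12480)·256/121 + (-125/312)·1/25 + 23/40·1 = 1/3 ✓
b·Ac: (-125/312)·(-13/150) + 23/40·95/414 = 1/6 ✓
b·c³: (-1331/12480)·4096/1331 + (-125/312)·(-1/125) + 23/40·1 = 1/4 ✓
b·(c∘Ac): (-125/312)·13/750 + 23/40·95/414 = 1/8 ✓
b·Ac²: (-125/312)·(-104/825) + 23/40·130/2277 = 1/12 ✓
b·A²c: 23/40·5/69 = 1/24 ✓; 4 stages ⇒ order 4.

4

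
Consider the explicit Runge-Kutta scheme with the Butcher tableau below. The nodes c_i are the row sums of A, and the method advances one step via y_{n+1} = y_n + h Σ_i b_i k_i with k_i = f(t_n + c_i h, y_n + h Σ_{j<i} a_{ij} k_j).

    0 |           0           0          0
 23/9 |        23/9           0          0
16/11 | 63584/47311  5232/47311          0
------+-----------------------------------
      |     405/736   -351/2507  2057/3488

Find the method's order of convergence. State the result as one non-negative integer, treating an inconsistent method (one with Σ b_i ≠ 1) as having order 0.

3

b = (405/736, -351/2507, 2057/3488)
c = (0, 23/9, 16/11)
Ac = (0, 0, 1744/6171)
Σ b_i: 405/736·1 + (-351/2507)·1 + 2057/3488·1 = 1 ✓
b·c: (-351/2507)·23/9 + 2057/3488·16/11 = 1/2 ✓
b·c²: (-351/2507)·529/81 + 2057/3488·256/121 = 1/3 ✓
b·Ac: 2057/3488·1744/6171 = 1/6 ✓; 3 stages ⇒ order 3.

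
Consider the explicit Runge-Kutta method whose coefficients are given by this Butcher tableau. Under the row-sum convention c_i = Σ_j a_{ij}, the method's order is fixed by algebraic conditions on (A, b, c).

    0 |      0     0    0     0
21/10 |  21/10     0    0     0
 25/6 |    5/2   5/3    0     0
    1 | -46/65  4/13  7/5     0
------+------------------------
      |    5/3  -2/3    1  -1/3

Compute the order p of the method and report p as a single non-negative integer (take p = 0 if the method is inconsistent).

0

b = (5/3, -2/3, 1, -1/3)
c = (0, 21/10, 25/6, 1)
Ac = (0, 0, 7/2, 2527/390)
Σ b_i: 5/3·1 + (-2/3)·1 + 1·1 + (-1/3)·1 = 5/3 ≠ 1 ⇒ order 0.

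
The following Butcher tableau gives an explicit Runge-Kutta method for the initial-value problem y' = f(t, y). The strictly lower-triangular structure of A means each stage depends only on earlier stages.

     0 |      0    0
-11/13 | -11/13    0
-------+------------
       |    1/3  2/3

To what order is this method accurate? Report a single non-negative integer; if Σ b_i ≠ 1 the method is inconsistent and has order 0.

1

b = (1/3, 2/3)
c = (0, -11/13)
Σ b_i: 1/3·1 + 2/3·1 = 1 ✓
b·c: 2/3·(-11/13) = -22/39 ≠ 1/2 ⇒ order 1.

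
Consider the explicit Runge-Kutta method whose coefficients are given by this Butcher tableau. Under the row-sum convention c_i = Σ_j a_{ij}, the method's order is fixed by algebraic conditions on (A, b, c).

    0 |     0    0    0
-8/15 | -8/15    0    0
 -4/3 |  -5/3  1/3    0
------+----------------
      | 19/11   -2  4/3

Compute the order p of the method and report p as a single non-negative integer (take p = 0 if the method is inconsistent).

b = (19/11, -2, 4/3)
c = (0, -8/15, -4/3)
Ac = (0, 0, -8/45)
Σ b_i: 19/11·1 + (-2)·1 + 4/3·1 = 35/33 ≠ 1 ⇒ order 0.

0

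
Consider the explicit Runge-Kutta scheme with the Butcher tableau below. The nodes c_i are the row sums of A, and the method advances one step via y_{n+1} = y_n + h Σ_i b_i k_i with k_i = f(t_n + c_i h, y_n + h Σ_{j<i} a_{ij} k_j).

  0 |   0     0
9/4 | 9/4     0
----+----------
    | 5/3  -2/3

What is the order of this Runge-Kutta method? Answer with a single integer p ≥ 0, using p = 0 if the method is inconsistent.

1

b = (5/3, -2/3)
c = (0, 9/4)
Σ b_i: 5/3·1 + (-2/3)·1 = 1 ✓
b·c: (-2/3)·9/4 = -3/2 ≠ 1/2 ⇒ order 1.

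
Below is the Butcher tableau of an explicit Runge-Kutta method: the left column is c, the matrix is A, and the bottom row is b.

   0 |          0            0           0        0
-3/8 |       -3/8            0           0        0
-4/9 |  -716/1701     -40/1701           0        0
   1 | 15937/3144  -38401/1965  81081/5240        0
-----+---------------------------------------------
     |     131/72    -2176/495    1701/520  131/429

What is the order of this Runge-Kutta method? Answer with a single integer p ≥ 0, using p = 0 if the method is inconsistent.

b = (131/72, -2176/495, 1701/520, 131/429)
c = (0, -3/8, -4/9, 1)
Ac = (0, 0, 5/567, 473/1048)
Σ b_i: 131/72·1 + (-2176/495)·1 + 1701/520·1 + 131/429·1 = 1 ✓
b·c: (-2176/495)·(-3/8) + 1701/520·(-4/9) + 131/429·1 = 1/2 ✓
b·c²: (-2176/495)·9/64 + 1701/520·16/81 + 131/429·1 = 1/3 ✓
b·Ac: 1701/520·5/567 + 131/429·473/1048 = 1/6 ✓
b·c³: (-2176/495)·(-27/512) + 1701/520·(-64/729) + 131/429·1 = 1/4 ✓
b·(c∘Ac): 1701/520·(-20/5103) + 131/429·473/1048 = 1/8 ✓
b·Ac²: 1701/520·(-5/1512) + 131/429·2585/8384 = 1/12 ✓
b·A²c: 131/429·143/1048 = 1/24 ✓; 4 stages ⇒ order 4.

4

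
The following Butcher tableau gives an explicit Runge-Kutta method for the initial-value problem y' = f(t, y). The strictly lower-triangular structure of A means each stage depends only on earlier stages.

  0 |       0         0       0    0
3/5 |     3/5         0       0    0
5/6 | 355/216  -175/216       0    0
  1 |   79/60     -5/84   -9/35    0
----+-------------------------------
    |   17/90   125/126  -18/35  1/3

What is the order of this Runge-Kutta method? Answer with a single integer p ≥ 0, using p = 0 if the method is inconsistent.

4

b = (17/90, 125/126, -18/35, 1/3)
c = (0, 3/5, 5/6, 1)
Ac = (0, 0, -35/72, -1/4)
Σ b_i: 17/90·1 + 125/126·1 + (-18/35)·1 + 1/3·1 = 1 ✓
b·c: 125/126·3/5 + (-18/35)·5/6 + 1/3·1 = 1/2 ✓
b·c²: 125/126·9/25 + (-18/35)·25/36 + 1/3·1 = 1/3 ✓
b·Ac: (-18/35)·(-35/72) + 1/3·(-1/4) = 1/6 ✓
b·c³: 125/126·27/125 + (-18/35)·125/216 + 1/3·1 = 1/4 ✓
b·(c∘Ac): (-18/35)·(-175/432) + 1/3·(-1/4) = 1/8 ✓
b·Ac²: (-18/35)·(-7/24) + 1/3·(-1/5) = 1/12 ✓
b·A²c: 1/3·1/8 = 1/24 ✓; 4 stages ⇒ order 4.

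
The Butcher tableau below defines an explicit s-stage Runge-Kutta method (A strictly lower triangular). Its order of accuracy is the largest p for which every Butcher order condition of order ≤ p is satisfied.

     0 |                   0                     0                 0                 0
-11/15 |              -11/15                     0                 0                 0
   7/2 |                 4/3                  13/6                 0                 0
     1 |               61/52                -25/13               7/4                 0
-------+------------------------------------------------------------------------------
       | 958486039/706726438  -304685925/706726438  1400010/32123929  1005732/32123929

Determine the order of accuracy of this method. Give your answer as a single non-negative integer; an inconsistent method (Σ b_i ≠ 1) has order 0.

b = (958486039/706726438, -304685925/706726438, 1400010/32123929, 1005732/32123929)
c = (0, -11/15, 7/2, 1)
Ac = (0, 0, -143/90, 2351/312)
Σ b_i: 958486039/706726438·1 + (-304685925/706726438)·1 + 1400010/32123929·1 + 1005732/32123929·1 = 1 ✓
b·c: (-304685925/706726438)·(-11/15) + 1400010/32123929·7/2 + 1005732/32123929·1 = 1/2 ✓
b·c²: (-304685925/706726438)·121/225 + 1400010/32123929·49/4 + 1005732/32123929·1 = 1/3 ✓
b·Ac: 1400010/32123929·(-143/90) + 1005732/32123929·2351/312 = 1/6 ✓
b·c³: (-304685925/706726438)·(-1331/3375) + 1400010/32123929·343/8 + 1005732/32123929·1 = 11968728853/5782307220 ≠ 1/4 ⇒ order 3.
b·(c∘Ac): 1400010/32123929·(-1001/180) + 1005732/32123929·2351/312 = -621488/96371787 ≠ 1/8
b·Ac²: 1400010/32123929·1573/1350 + 1005732/32123929·38195/1872 = 3987276239/5782307220 ≠ 1/12
b·A²c: 1005732/32123929·(-1001/360) = -27964937/321239290 ≠ 1/24

3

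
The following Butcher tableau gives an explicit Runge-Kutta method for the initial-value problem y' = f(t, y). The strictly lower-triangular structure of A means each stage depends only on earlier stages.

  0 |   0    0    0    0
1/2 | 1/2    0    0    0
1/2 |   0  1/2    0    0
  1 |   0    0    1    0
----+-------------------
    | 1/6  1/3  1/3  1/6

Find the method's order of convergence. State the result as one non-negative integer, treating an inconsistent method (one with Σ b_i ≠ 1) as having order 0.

4

b = (1/6, 1/3, 1/3, 1/6)
c = (0, 1/2, 1/2, 1)
Ac = (0, 0, 1/4, 1/2)
Σ b_i: 1/6·1 + 1/3·1 + 1/3·1 + 1/6·1 = 1 ✓
b·c: 1/3·1/2 + 1/3·1/2 + 1/6·1 = 1/2 ✓
b·c²: 1/3·1/4 + 1/3·1/4 + 1/6·1 = 1/3 ✓
b·Ac: 1/3·1/4 + 1/6·1/2 = 1/6 ✓
b·c³: 1/3·1/8 + 1/3·1/8 + 1/6·1 = 1/4 ✓
b·(c∘Ac): 1/3·1/8 + 1/6·1/2 = 1/8 ✓
b·Ac²: 1/3·1/8 + 1/6·1/4 = 1/12 ✓
b·A²c: 1/6·1/4 = 1/24 ✓; 4 stages ⇒ order 4.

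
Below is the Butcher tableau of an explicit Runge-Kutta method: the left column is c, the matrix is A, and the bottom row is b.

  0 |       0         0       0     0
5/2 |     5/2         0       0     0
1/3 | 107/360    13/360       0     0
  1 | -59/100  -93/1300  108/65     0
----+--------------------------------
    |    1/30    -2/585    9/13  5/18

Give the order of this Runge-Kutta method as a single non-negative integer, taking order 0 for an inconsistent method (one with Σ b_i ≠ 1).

b = (1/30, -2/585, 9/13, 5/18)
c = (0, 5/2, 1/3, 1)
Ac = (0, 0, 13/144, 3/8)
Σ b_i: 1/30·1 + (-2/585)·1 + 9/13·1 + 5/18·1 = 1 ✓
b·c: (-2/585)·5/2 + 9/13·1/3 + 5/18·1 = 1/2 ✓
b·c²: (-2/585)·25/4 + 9/13·1/9 + 5/18·1 = 1/3 ✓
b·Ac: 9/13·13/144 + 5/18·3/8 = 1/6 ✓
b·c³: (-2/585)·125/8 + 9/13·1/27 + 5/18·1 = 1/4 ✓
b·(c∘Ac): 9/13·13/432 + 5/18·3/8 = 1/8 ✓
b·Ac²: 9/13·65/288 + 5/18·(-21/80) = 1/12 ✓
b·A²c: 5/18·3/20 = 1/24 ✓; 4 stages ⇒ order 4.

4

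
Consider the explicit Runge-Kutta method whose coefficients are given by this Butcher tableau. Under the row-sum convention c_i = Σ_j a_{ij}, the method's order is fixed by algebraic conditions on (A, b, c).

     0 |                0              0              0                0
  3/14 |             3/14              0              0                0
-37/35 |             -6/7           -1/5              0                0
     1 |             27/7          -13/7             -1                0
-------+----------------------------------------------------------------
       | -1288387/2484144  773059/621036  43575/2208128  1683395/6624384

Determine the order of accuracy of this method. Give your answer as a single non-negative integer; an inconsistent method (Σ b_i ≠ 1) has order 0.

b = (-1288387/2484144, 773059/621036, 43575/2208128, 1683395/6624384)
c = (0, 3/14, -37/35, 1)
Ac = (0, 0, -3/70, 323/490)
Σ b_i: (-1288387/2484144)·1 + 773059/621036·1 + 43575/2208128·1 + 1683395/6624384·1 = 1 ✓
b·c: 773059/621036·3/14 + 43575/2208128·(-37/35) + 1683395/6624384·1 = 1/2 ✓
b·c²: 773059/621036·9/196 + 43575/2208128·1369/1225 + 1683395/6624384·1 = 1/3 ✓
b·Ac: 43575/2208128·(-3/70) + 1683395/6624384·323/490 = 1/6 ✓
b·c³: 773059/621036·27/2744 + 43575/2208128·(-50653/42875) + 1683395/6624384·1 = 98618161/405743520 ≠ 1/4 ⇒ order 3.
b·(c∘Ac): 43575/2208128·111/2450 + 1683395/6624384·323/490 = 1952281/11592672 ≠ 1/8
b·Ac²: 43575/2208128·(-9/980) + 1683395/6624384·(-41257/34300) = -141822461/463706880 ≠ 1/12
b·A²c: 1683395/6624384·3/70 = 48097/4416256 ≠ 1/24

3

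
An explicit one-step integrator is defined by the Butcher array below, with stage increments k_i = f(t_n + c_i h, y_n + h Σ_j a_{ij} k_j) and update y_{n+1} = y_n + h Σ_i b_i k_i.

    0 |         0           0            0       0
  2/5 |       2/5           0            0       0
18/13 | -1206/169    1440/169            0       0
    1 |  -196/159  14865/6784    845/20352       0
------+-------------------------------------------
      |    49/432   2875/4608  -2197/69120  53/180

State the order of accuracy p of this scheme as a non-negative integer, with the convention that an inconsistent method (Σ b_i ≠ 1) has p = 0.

4

b = (49/432, 2875/4608, -2197/69120, 53/180)
c = (0, 2/5, 18/13, 1)
Ac = (0, 0, 576/169, 99/106)
Σ b_i: 49/432·1 + 2875/4608·1 + (-2197/69120)·1 + 53/180·1 = 1 ✓
b·c: 2875/4608·2/5 + (-2197/69120)·18/13 + 53/180·1 = 1/2 ✓
b·c²: 2875/4608·4/25 + (-2197/69120)·324/169 + 53/180·1 = 1/3 ✓
b·Ac: (-2197/69120)·576/169 + 53/180·99/106 = 1/6 ✓
b·c³: 2875/4608·8/125 + (-2197/69120)·5832/2197 + 53/180·1 = 1/4 ✓
b·(c∘Ac): (-2197/69120)·10368/2197 + 53/180·99/106 = 1/8 ✓
b·Ac²: (-2197/69120)·1152/845 + 53/180·114/265 = 1/12 ✓
b·A²c: 53/180·15/106 = 1/24 ✓; 4 stages ⇒ order 4.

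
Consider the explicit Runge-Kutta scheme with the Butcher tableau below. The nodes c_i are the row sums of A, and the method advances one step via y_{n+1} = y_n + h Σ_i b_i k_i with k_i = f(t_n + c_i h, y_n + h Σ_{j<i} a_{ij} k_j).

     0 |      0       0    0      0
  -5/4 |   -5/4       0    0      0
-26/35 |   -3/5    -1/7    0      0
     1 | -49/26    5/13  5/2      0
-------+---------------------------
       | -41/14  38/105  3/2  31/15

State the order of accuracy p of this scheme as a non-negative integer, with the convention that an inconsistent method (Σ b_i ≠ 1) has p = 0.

b = (-41/14, 38/105, 3/2, 31/15)
c = (0, -5/4, -26/35, 1)
Ac = (0, 0, 5/28, -851/364)
Σ b_i: (-41/14)·1 + 38/105·1 + 3/2·1 + 31/15·1 = 1 ✓
b·c: 38/105·(-5/4) + 3/2·(-26/35) + 31/15·1 = 1/2 ✓
b·c²: 38/105·25/16 + 3/2·676/1225 + 31/15·1 = 33907/9800 ≠ 1/3 ⇒ order 2.
b·Ac: 3/2·5/28 + 31/15·(-851/364) = -49837/10920 ≠ 1/6

2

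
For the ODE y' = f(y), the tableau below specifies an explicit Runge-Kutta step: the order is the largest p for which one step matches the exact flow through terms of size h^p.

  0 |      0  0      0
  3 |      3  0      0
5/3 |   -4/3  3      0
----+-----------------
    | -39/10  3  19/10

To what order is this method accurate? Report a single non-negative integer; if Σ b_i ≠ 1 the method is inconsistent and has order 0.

1

b = (-39/10, 3, 19/10)
c = (0, 3, 5/3)
Ac = (0, 0, 9)
Σ b_i: (-39/10)·1 + 3·1 + 19/10·1 = 1 ✓
b·c: 3·3 + 19/10·5/3 = 73/6 ≠ 1/2 ⇒ order 1.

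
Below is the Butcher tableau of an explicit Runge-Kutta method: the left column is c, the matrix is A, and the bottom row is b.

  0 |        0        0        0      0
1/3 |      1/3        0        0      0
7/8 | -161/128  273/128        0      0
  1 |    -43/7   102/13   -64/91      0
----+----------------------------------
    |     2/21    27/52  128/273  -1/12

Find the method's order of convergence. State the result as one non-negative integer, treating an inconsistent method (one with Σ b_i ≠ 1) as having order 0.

b = (2/21, 27/52, 128/273, -1/12)
c = (0, 1/3, 7/8, 1)
Ac = (0, 0, 91/128, 2)
Σ b_i: 2/21·1 + 27/52·1 + 128/273·1 + (-1/12)·1 = 1 ✓
b·c: 27/52·1/3 + 128/273·7/8 + (-1/12)·1 = 1/2 ✓
b·c²: 27/52·1/9 + 128/273·49/64 + (-1/12)·1 = 1/3 ✓
b·Ac: 128/273·91/128 + (-1/12)·2 = 1/6 ✓
b·c³: 27/52·1/27 + 128/273·343/512 + (-1/12)·1 = 1/4 ✓
b·(c∘Ac): 128/273·637/1024 + (-1/12)·2 = 1/8 ✓
b·Ac²: 128/273·91/384 + (-1/12)·1/3 = 1/12 ✓
b·A²c: (-1/12)·(-1/2) = 1/24 ✓; 4 stages ⇒ order 4.

4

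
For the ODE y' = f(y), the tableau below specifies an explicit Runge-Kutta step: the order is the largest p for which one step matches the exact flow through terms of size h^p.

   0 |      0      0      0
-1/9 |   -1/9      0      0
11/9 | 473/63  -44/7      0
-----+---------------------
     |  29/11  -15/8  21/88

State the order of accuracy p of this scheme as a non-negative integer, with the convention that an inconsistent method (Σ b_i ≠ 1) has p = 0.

b = (29/11, -15/8, 21/88)
c = (0, -1/9, 11/9)
Ac = (0, 0, 44/63)
Σ b_i: 29/11·1 + (-15/8)·1 + 21/88·1 = 1 ✓
b·c: (-15/8)·(-1/9) + 21/88·11/9 = 1/2 ✓
b·c²: (-15/8)·1/81 + 21/88·121/81 = 1/3 ✓
b·Ac: 21/88·44/63 = 1/6 ✓; 3 stages ⇒ order 3.

3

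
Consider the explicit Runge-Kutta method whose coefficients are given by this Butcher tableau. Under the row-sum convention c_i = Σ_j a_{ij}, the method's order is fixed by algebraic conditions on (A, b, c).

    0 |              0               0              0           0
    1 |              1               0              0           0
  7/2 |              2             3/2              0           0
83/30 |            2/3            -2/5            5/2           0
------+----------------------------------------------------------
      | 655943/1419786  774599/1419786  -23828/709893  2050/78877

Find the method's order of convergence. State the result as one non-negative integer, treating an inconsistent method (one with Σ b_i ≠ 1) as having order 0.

3

b = (655943/1419786, 774599/1419786, -23828/709893, 2050/78877)
c = (0, 1, 7/2, 83/30)
Ac = (0, 0, 3/2, 167/20)
Σ b_i: 655943/1419786·1 + 774599/1419786·1 + (-23828/709893)·1 + 2050/78877·1 = 1 ✓
b·c: 774599/1419786·1 + (-23828/709893)·7/2 + 2050/78877·83/30 = 1/2 ✓
b·c²: 774599/1419786·1 + (-23828/709893)·49/4 + 2050/78877·6889/900 = 1/3 ✓
b·Ac: (-23828/709893)·3/2 + 2050/78877·167/20 = 1/6 ✓
b·c³: 774599/1419786·1 + (-23828/709893)·343/8 + 2050/78877·571787/27000 = -14616293/42593580 ≠ 1/4 ⇒ order 3.
b·(c∘Ac): (-23828/709893)·21/4 + 2050/78877·13861/600 = 133835/315508 ≠ 1/8
b·Ac²: (-23828/709893)·3/2 + 2050/78877·1209/40 = 695879/946524 ≠ 1/12
b·A²c: 2050/78877·15/4 = 15375/157754 ≠ 1/24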